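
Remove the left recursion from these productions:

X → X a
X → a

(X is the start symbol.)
X → a X'
X' → a X'
X' → ε

X is directly left-recursive. The standard transformation for
  A → A α₁ | ... | A α_m | β₁ | ... | β_n
is
  A  → β₁ A' | ... | β_n A'
  A' → α₁ A' | ... | α_m A' | ε

X → a becomes X → a X'
X → X a becomes X' → a X'
Add X' → ε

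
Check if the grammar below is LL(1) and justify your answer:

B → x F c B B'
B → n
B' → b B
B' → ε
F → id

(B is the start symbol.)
No. Predict set conflict for B': { 'b' }

Relevant sets:
  FOLLOW(B') = { $, 'b' }

For B:
  PREDICT(B → x F c B B') = { 'x' }
  PREDICT(B → n) = { 'n' }
For B':
  PREDICT(B' → b B) = { 'b' }
  PREDICT(B' → ε) = { $, 'b' }
F has a single production, so nothing to check there.

Conflict found: Predict set conflict for B': { 'b' }
The grammar is NOT LL(1).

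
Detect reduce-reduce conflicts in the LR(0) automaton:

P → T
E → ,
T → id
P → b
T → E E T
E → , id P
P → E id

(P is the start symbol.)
No reduce-reduce conflicts

A reduce-reduce conflict occurs when an LR(0) state has two complete items [A → α .] and [B → β .] — both call for a reduction, and with no lookahead the parser cannot choose between them.

Augment with P' → P and build the canonical LR(0) collection (I0 = CLOSURE({[P' → . P]}), then GOTO on every symbol after a dot until no new states appear). It has 13 states:
  I0: { [E → . , id P], [E → . ,], [P → . E id], [P → . T], [P → . b], [P' → . P], [T → . E E T], [T → . id] }  — shift
  I1: { [E → , . id P], [E → , .] }  — shift, reduce
  I2: { [E → . , id P], [E → . ,], [P → E . id], [T → E . E T] }  — shift
  I3: { [P' → P .] }  — accept
  I4: { [P → T .] }  — reduce
  I5: { [P → b .] }  — reduce
  I6: { [T → id .] }  — reduce
  I7: { [E → . , id P], [E → . ,], [T → . E E T], [T → . id], [T → E E . T] }  — shift
  I8: { [P → E id .] }  — reduce
  I9: { [E → . , id P], [E → . ,], [T → E . E T] }  — shift
  I10: { [T → E E T .] }  — reduce
  I11: { [E → , id . P], [E → . , id P], [E → . ,], [P → . E id], [P → . T], [P → . b], [T → . E E T], [T → . id] }  — shift
  I12: { [E → , id P .] }  — reduce

No state contains more than one complete item.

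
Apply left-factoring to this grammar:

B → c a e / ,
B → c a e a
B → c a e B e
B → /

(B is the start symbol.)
Left-factoring transforms A → αβ₁ | αβ₂ into A → αA' and A' → β₁ | β₂
(α is the longest common prefix among the alternatives). Repeat until
no nonterminal has two alternatives with a common prefix.

Round 1: B has alternatives sharing prefix 'c a e'. Introduce B': B → c a e B'
  Add: B' → / ,
  Add: B' → a
  Add: B' → B e

No remaining common prefixes — done.

Resulting grammar:
B → c a e B'
B' → / ,
B' → a
B' → B e
B → /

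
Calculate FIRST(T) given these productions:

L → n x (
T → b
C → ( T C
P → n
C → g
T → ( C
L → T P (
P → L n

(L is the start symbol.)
From T → b:
  - b is a terminal: add 'b' and stop
From T → ( C:
  - '(' is a terminal: add '(' and stop

Collecting: FIRST(T) = { '(', 'b' }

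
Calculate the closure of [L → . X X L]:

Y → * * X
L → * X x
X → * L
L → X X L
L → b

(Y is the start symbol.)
{ [L → . X X L], [X → . * L] }

To compute CLOSURE, for each item [A → α.Bβ] where B is a non-terminal, add [B → .γ] for all productions B → γ; repeat for the newly added items until nothing changes.

Start with: [L → . X X L]
  [L → . X X L] has the dot before X: add [X → . * L]
No further items can be added.

CLOSURE = { [L → . X X L], [X → . * L] }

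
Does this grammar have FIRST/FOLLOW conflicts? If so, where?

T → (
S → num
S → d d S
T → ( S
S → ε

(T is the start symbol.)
No FIRST/FOLLOW conflicts.

A FIRST/FOLLOW conflict occurs when a non-terminal N has a nullable alternative N → β (β ⇒* ε) and another alternative N → α with FIRST(α) ∩ FOLLOW(N) ≠ ∅: on such a lookahead the parser cannot decide between expanding α and letting N vanish via β.

Nullable non-terminals: S.

S: nullable alternative(s) S → ε; FOLLOW(S) = { $ }
  S → num: FIRST \ {ε} = { 'num' } — disjoint from FOLLOW(S)
  S → d d S: FIRST \ {ε} = { 'd' } — disjoint from FOLLOW(S)
  S → ε: FIRST \ {ε} = { } — this is the only nullable alternative, skip

T has no nullable alternative, so no FIRST/FOLLOW check is needed there.

No FIRST/FOLLOW conflicts found.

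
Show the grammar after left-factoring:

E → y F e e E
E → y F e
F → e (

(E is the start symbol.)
Left-factoring transforms A → αβ₁ | αβ₂ into A → αA' and A' → β₁ | β₂
(α is the longest common prefix among the alternatives). Repeat until
no nonterminal has two alternatives with a common prefix.

Round 1: E has alternatives sharing prefix 'y F e'. Introduce E': E → y F e E'
  Add: E' → e E
  Add: E' → ε

No remaining common prefixes — done.

Resulting grammar:
E → y F e E'
E' → e E
E' → ε
F → e (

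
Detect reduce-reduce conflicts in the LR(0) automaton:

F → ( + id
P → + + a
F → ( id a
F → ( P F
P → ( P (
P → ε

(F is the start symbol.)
No reduce-reduce conflicts

Augment with F' → F and build the canonical LR(0) collection (I0 = CLOSURE({[F' → . F]}), then GOTO on every symbol after a dot until no new states appear). It has 15 states:
  I0: { [F → . ( + id], [F → . ( P F], [F → . ( id a], [F' → . F] }  — shift
  I1: { [F → ( . + id], [F → ( . P F], [F → ( . id a], [P → . ( P (], [P → . + + a], [P → .] }  — shift, reduce
  I2: { [F' → F .] }  — accept
  I3: { [P → ( . P (], [P → . ( P (], [P → . + + a], [P → .] }  — shift, reduce
  I4: { [F → ( + . id], [P → + . + a] }  — shift
  I5: { [F → ( P . F], [F → . ( + id], [F → . ( P F], [F → . ( id a] }  — shift
  I6: { [F → ( id . a] }  — shift
  I7: { [F → ( id a .] }  — reduce
  I8: { [F → ( P F .] }  — reduce
  I9: { [P → + + . a] }  — shift
  I10: { [F → ( + id .] }  — reduce
  I11: { [P → + + a .] }  — reduce
  I12: { [P → + . + a] }  — shift
  I13: { [P → ( P . (] }  — shift
  I14: { [P → ( P ( .] }  — reduce

No state contains more than one complete item.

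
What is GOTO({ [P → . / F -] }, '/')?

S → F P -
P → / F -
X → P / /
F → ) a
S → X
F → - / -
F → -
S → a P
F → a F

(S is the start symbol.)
{ [F → . ) a], [F → . - / -], [F → . -], [F → . a F], [P → / . F -] }

GOTO(I, '/') = CLOSURE({ [A → αX.β] : [A → α.Xβ] ∈ I, X = '/' })

Items with dot before '/', with the dot advanced:
  [P → . / F -] → [P → / . F -]
Closure of the advanced items:
  [P → / . F -] has the dot before F: add [F → . ) a], [F → . - / -], [F → . -], [F → . a F]

GOTO = { [F → . ) a], [F → . - / -], [F → . -], [F → . a F], [P → / . F -] }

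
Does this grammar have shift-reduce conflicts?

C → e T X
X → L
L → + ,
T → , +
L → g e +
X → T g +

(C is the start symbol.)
No shift-reduce conflicts

A shift-reduce conflict occurs when an LR(0) state has both:
  - a complete (reduce) item [A → α .] (dot at the end), and
  - a shift item [B → β . c γ] (dot before a terminal).

Augment with C' → C and build the canonical LR(0) collection (I0 = CLOSURE({[C' → . C]}), then GOTO on every symbol after a dot until no new states appear). It has 16 states:
  I0: { [C → . e T X], [C' → . C] }  — shift
  I1: { [C' → C .] }  — accept
  I2: { [C → e . T X], [T → . , +] }  — shift
  I3: { [T → , . +] }  — shift
  I4: { [C → e T . X], [L → . + ,], [L → . g e +], [T → . , +], [X → . L], [X → . T g +] }  — shift
  I5: { [L → + . ,] }  — shift
  I6: { [X → L .] }  — reduce
  I7: { [X → T . g +] }  — shift
  I8: { [C → e T X .] }  — reduce
  I9: { [L → g . e +] }  — shift
  I10: { [L → g e . +] }  — shift
  I11: { [L → g e + .] }  — reduce
  I12: { [X → T g . +] }  — shift
  I13: { [X → T g + .] }  — reduce
  I14: { [L → + , .] }  — reduce
  I15: { [T → , + .] }  — reduce

No state contains both a complete item and a shift item.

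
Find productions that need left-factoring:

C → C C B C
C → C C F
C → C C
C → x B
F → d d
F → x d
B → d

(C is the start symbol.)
Yes, C has productions with common prefix 'C C'

Left-factoring is needed when two productions for the same non-terminal
share a common prefix on the right-hand side.

Productions for C:
  C → C C B C
  C → C C F
  C → C C
  C → x B
Productions for F:
  F → d d
  F → x d

Found common prefix 'C C' in productions for C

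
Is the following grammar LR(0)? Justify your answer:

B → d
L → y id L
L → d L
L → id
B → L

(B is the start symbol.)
A grammar is LR(0) if no state in the canonical LR(0) collection has:
  - both a shift item (dot before a terminal) and a complete item (shift-reduce conflict), or
  - two or more complete items (reduce-reduce conflict; the accept item [B' → B .] counts as a complete item here).

Augment with B' → B and build the canonical LR(0) collection (I0 = CLOSURE({[B' → . B]}), then GOTO on every symbol after a dot until no new states appear). It has 10 states:
  I0: { [B → . L], [B → . d], [B' → . B], [L → . d L], [L → . id], [L → . y id L] }  — shift
  I1: { [B' → B .] }  — accept
  I2: { [B → L .] }  — reduce
  I3: { [B → d .], [L → . d L], [L → . id], [L → . y id L], [L → d . L] }  — shift, reduce
  I4: { [L → id .] }  — reduce
  I5: { [L → y . id L] }  — shift
  I6: { [L → . d L], [L → . id], [L → . y id L], [L → y id . L] }  — shift
  I7: { [L → y id L .] }  — reduce
  I8: { [L → . d L], [L → . id], [L → . y id L], [L → d . L] }  — shift
  I9: { [L → d L .] }  — reduce

Conflict in state I3:
  Shift-reduce conflict between [B → d .] and [L → . d L]
So the grammar is NOT LR(0).

Answer: No. Shift-reduce conflict between [B → d .] and [L → . d L]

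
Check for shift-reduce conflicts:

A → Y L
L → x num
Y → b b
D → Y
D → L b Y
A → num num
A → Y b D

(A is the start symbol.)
Augment with A' → A and build the canonical LR(0) collection (I0 = CLOSURE({[A' → . A]}), then GOTO on every symbol after a dot until no new states appear). It has 16 states:
  I0: { [A → . Y L], [A → . Y b D], [A → . num num], [A' → . A], [Y → . b b] }  — shift
  I1: { [A' → A .] }  — accept
  I2: { [A → Y . L], [A → Y . b D], [L → . x num] }  — shift
  I3: { [Y → b . b] }  — shift
  I4: { [A → num . num] }  — shift
  I5: { [A → num num .] }  — reduce
  I6: { [Y → b b .] }  — reduce
  I7: { [A → Y L .] }  — reduce
  I8: { [A → Y b . D], [D → . L b Y], [D → . Y], [L → . x num], [Y → . b b] }  — shift
  I9: { [L → x . num] }  — shift
  I10: { [L → x num .] }  — reduce
  I11: { [A → Y b D .] }  — reduce
  I12: { [D → L . b Y] }  — shift
  I13: { [D → Y .] }  — reduce
  I14: { [D → L b . Y], [Y → . b b] }  — shift
  I15: { [D → L b Y .] }  — reduce

No state contains both a complete item and a shift item.

Answer: No shift-reduce conflicts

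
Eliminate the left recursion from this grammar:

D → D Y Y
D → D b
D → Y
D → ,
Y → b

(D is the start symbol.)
D → Y D'
D → , D'
D' → Y Y D'
D' → b D'
D' → ε
Y → b

D is directly left-recursive. The standard transformation for
  A → A α₁ | ... | A α_m | β₁ | ... | β_n
is
  A  → β₁ A' | ... | β_n A'
  A' → α₁ A' | ... | α_m A' | ε

D → Y becomes D → Y D'
D → , becomes D → , D'
D → D Y Y becomes D' → Y Y D'
D → D b becomes D' → b D'
Add D' → ε

Productions for other non-terminals are unchanged:
  Y → b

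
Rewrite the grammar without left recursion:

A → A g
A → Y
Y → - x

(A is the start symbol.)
A → Y A'
A' → g A'
A' → ε
Y → - x

A is directly left-recursive. The standard transformation for
  A → A α₁ | ... | A α_m | β₁ | ... | β_n
is
  A  → β₁ A' | ... | β_n A'
  A' → α₁ A' | ... | α_m A' | ε

A → Y becomes A → Y A'
A → A g becomes A' → g A'
Add A' → ε

Productions for other non-terminals are unchanged:
  Y → - x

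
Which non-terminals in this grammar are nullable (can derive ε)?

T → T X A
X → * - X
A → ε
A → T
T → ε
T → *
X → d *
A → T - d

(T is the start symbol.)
A non-terminal is nullable if it can derive ε (the empty string): either it has an ε-production, or it has a production whose right-hand side consists entirely of nullable non-terminals.

ε-productions: A → ε, T → ε
So A, T are immediately nullable.
No further non-terminal can be added: every production for the remaining non-terminals contains a terminal or a non-nullable non-terminal.
Nullable = { 'A', 'T' }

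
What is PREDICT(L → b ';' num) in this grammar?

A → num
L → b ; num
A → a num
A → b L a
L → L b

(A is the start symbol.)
{ 'b' }

PREDICT(L → b ';' num) = (FIRST(RHS) \ {ε}) ∪ (FOLLOW(L) if ε ∈ FIRST(RHS), i.e. RHS ⇒* ε)
FIRST(b ';' num) = { 'b' }
ε ∉ FIRST(b ';' num), so FOLLOW(L) is not added.
PREDICT(L → b ';' num) = { 'b' }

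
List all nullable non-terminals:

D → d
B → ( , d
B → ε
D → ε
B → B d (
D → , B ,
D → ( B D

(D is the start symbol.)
{ 'B', 'D' }

A non-terminal is nullable if it can derive ε (the empty string): either it has an ε-production, or it has a production whose right-hand side consists entirely of nullable non-terminals.

ε-productions: B → ε, D → ε
So B, D are immediately nullable.
Every non-terminal is now nullable.
Nullable = { 'B', 'D' }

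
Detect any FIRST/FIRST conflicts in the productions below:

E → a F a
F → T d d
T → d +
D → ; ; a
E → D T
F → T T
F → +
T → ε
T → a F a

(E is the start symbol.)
FIRST sets of the non-terminals at (or reachable through a nullable prefix from) the front of some alternative:
  FIRST(D) = { ';' }
  FIRST(T) = { 'a', 'd', ε }

Productions for E:
  E → a F a: FIRST = { 'a' }
  E → D T: FIRST = { ';' }
Productions for F:
  F → T d d: FIRST = { 'a', 'd' }
  F → T T: FIRST = { 'a', 'd', ε }
  F → +: FIRST = { '+' }
Productions for T:
  T → d +: FIRST = { 'd' }
  T → ε: FIRST = { ε }
  T → a F a: FIRST = { 'a' }
D has only one production, so no FIRST/FIRST conflict is possible there.

Conflict for F: F → T d d and F → T T
  Overlap: { 'a', 'd' }

Answer: Yes. F → T d d / F → T T on { 'a', 'd' }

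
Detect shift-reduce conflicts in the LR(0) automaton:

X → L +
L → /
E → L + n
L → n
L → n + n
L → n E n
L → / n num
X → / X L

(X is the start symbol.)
Yes — I1: [L → / .] vs [L → . /]; I4: [L → n .] vs [L → . /]; I6: [L → / .] vs [L → / . n num]; I17: [L → n .] vs [L → . /]

A shift-reduce conflict occurs when an LR(0) state has both:
  - a complete (reduce) item [A → α .] (dot at the end), and
  - a shift item [B → β . c γ] (dot before a terminal).

Augment with X' → X and build the canonical LR(0) collection (I0 = CLOSURE({[X' → . X]}), then GOTO on every symbol after a dot until no new states appear). It has 19 states:
  I0: { [L → . / n num], [L → . /], [L → . n + n], [L → . n E n], [L → . n], [X → . / X L], [X → . L +], [X' → . X] }  — shift
  I1: { [L → . / n num], [L → . /], [L → . n + n], [L → . n E n], [L → . n], [L → / . n num], [L → / .], [X → . / X L], [X → . L +], [X → / . X L] }  — shift, reduce
  I2: { [X → L . +] }  — shift
  I3: { [X' → X .] }  — accept
  I4: { [E → . L + n], [L → . / n num], [L → . /], [L → . n + n], [L → . n E n], [L → . n], [L → n . + n], [L → n . E n], [L → n .] }  — shift, reduce
  I5: { [L → n + . n] }  — shift
  I6: { [L → / . n num], [L → / .] }  — shift, reduce
  I7: { [L → n E . n] }  — shift
  I8: { [E → L . + n] }  — shift
  I9: { [E → L + . n] }  — shift
  I10: { [E → L + n .] }  — reduce
  I11: { [L → n E n .] }  — reduce
  I12: { [L → / n . num] }  — shift
  I13: { [L → / n num .] }  — reduce
  I14: { [L → n + n .] }  — reduce
  I15: { [X → L + .] }  — reduce
  I16: { [L → . / n num], [L → . /], [L → . n + n], [L → . n E n], [L → . n], [X → / X . L] }  — shift
  I17: { [E → . L + n], [L → . / n num], [L → . /], [L → . n + n], [L → . n E n], [L → . n], [L → / n . num], [L → n . + n], [L → n . E n], [L → n .] }  — shift, reduce
  I18: { [X → / X L .] }  — reduce

I1 contains reduce item [L → / .] and shift items [L → . /], [L → . / n num], [L → / . n num], [L → . n], [L → . n + n], [L → . n E n], [X → . / X L] — shift-reduce conflict.
I4 contains reduce item [L → n .] and shift items [L → . /], [L → . / n num], [L → . n], [L → . n + n], [L → n . + n], [L → . n E n] — shift-reduce conflict.
I6 contains reduce item [L → / .] and shift item [L → / . n num] — shift-reduce conflict.
I17 contains reduce item [L → n .] and shift items [L → . /], [L → . / n num], [L → / n . num], [L → . n], [L → . n + n], [L → n . + n], [L → . n E n] — shift-reduce conflict.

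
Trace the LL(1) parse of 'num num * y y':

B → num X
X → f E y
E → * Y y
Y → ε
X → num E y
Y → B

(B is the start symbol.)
LL(1) parsing maintains a stack (initially the start symbol over $) and the input. At each step: if the stack top is a terminal, match it against the current input token; if it is a non-terminal N, replace it with the RHS of M[N, lookahead] (the unique production whose predict set contains the lookahead).

Stack is shown with the top on the left.

Stack      Input            Action
----------------------------------
B $        num num * y y $  output B → num X
num X $    num num * y y $  match 'num'
X $        num * y y $      output X → num E y
num E y $  num * y y $      match 'num'
E y $      * y y $          output E → * Y y
* Y y y $  * y y $          match '*'
Y y y $    y y $            output Y → ε
y y $      y y $            match 'y'
y $        y $              match 'y'
$          $                accept

The string is accepted.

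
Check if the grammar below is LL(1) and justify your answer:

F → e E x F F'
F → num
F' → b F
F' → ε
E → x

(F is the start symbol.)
No. Predict set conflict for F': { 'b' }

A grammar is LL(1) if for each non-terminal N with multiple productions, the predict sets of those productions are pairwise disjoint, where PREDICT(N → α) = (FIRST(α) \ {ε}) ∪ (FOLLOW(N) if α ⇒* ε).

Relevant sets:
  FOLLOW(F') = { $, 'b' }

For F:
  PREDICT(F → e E x F F') = { 'e' }
  PREDICT(F → num) = { 'num' }
For F':
  PREDICT(F' → b F) = { 'b' }
  PREDICT(F' → ε) = { $, 'b' }
E has a single production, so nothing to check there.

Conflict found: Predict set conflict for F': { 'b' }
The grammar is NOT LL(1).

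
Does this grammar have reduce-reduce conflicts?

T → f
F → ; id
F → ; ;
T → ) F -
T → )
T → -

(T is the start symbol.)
No reduce-reduce conflicts

A reduce-reduce conflict occurs when an LR(0) state has two complete items [A → α .] and [B → β .] — both call for a reduction, and with no lookahead the parser cannot choose between them.

Augment with T' → T and build the canonical LR(0) collection (I0 = CLOSURE({[T' → . T]}), then GOTO on every symbol after a dot until no new states appear). It has 10 states:
  I0: { [T → . ) F -], [T → . )], [T → . -], [T → . f], [T' → . T] }  — shift
  I1: { [F → . ; ;], [F → . ; id], [T → ) . F -], [T → ) .] }  — shift, reduce
  I2: { [T → - .] }  — reduce
  I3: { [T' → T .] }  — accept
  I4: { [T → f .] }  — reduce
  I5: { [F → ; . ;], [F → ; . id] }  — shift
  I6: { [T → ) F . -] }  — shift
  I7: { [T → ) F - .] }  — reduce
  I8: { [F → ; ; .] }  — reduce
  I9: { [F → ; id .] }  — reduce

No state contains more than one complete item.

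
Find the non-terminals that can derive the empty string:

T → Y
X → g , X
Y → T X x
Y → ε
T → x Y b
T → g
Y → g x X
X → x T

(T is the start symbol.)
{ 'T', 'Y' }

ε-productions: Y → ε
So Y is immediately nullable.
T → Y: every symbol on the right is nullable, so T is nullable too.
No further non-terminal can be added: every production for the remaining non-terminals contains a terminal or a non-nullable non-terminal.
Nullable = { 'T', 'Y' }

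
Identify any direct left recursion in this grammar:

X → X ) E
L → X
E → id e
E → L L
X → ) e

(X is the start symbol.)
Direct left recursion occurs when N → N α for some non-terminal N (the right-hand side begins with the left-hand side itself).

X → X ) E: LEFT RECURSIVE (starts with X)
L → X: starts with X
E → id e: starts with id
E → L L: starts with L
X → ) e: starts with ')'

The grammar has direct left recursion on: X.

Answer: Yes, X is left-recursive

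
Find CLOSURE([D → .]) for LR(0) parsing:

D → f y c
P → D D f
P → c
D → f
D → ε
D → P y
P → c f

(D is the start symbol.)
Start with: [D → .]
The dot is at the end, so nothing is added.

CLOSURE = { [D → .] }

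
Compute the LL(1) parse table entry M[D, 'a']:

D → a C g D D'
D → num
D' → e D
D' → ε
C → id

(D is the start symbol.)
To find M[D, 'a'], we find productions for D where 'a' is in the predict set (PREDICT(N → α) = (FIRST(α) \ {ε}) ∪ (FOLLOW(N) if α ⇒* ε)).

D → a C g D D': PREDICT = { 'a' }
  'a' is in predict set, so this production goes in M[D, 'a']
D → num: PREDICT = { 'num' }

M[D, 'a'] = D → a C g D D'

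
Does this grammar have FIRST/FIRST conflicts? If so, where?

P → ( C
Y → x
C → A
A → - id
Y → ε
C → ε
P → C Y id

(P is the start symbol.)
No FIRST/FIRST conflicts.

A FIRST/FIRST conflict occurs when two productions N → α and N → β for the same non-terminal have FIRST(α) ∩ FIRST(β) ≠ ∅ (with ε ∈ FIRST of a nullable right-hand side, so two nullable alternatives also conflict).

FIRST sets of the non-terminals at (or reachable through a nullable prefix from) the front of some alternative:
  FIRST(C) = { '-', ε }
  FIRST(Y) = { 'x', ε }
  FIRST(A) = { '-' }

Productions for P:
  P → ( C: FIRST = { '(' }
  P → C Y id: FIRST = { '-', 'id', 'x' }
Productions for Y:
  Y → x: FIRST = { 'x' }
  Y → ε: FIRST = { ε }
Productions for C:
  C → A: FIRST = { '-' }
  C → ε: FIRST = { ε }
A has only one production, so no FIRST/FIRST conflict is possible there.

All alternatives of each non-terminal have pairwise disjoint FIRST sets.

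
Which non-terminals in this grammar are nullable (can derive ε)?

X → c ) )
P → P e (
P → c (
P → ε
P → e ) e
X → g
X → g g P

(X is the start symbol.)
ε-productions: P → ε
So P is immediately nullable.
No further non-terminal can be added: every production for the remaining non-terminals contains a terminal or a non-nullable non-terminal.
Nullable = { 'P' }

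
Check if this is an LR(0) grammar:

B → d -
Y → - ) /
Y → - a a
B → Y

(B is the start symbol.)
Yes, the grammar is LR(0)

Augment with B' → B and build the canonical LR(0) collection (I0 = CLOSURE({[B' → . B]}), then GOTO on every symbol after a dot until no new states appear). It has 10 states:
  I0: { [B → . Y], [B → . d -], [B' → . B], [Y → . - ) /], [Y → . - a a] }  — shift
  I1: { [Y → - . ) /], [Y → - . a a] }  — shift
  I2: { [B' → B .] }  — accept
  I3: { [B → Y .] }  — reduce
  I4: { [B → d . -] }  — shift
  I5: { [B → d - .] }  — reduce
  I6: { [Y → - ) . /] }  — shift
  I7: { [Y → - a . a] }  — shift
  I8: { [Y → - a a .] }  — reduce
  I9: { [Y → - ) / .] }  — reduce

Every state is either a pure shift/goto state or contains exactly one complete item and nothing to shift — no conflicts. The grammar is LR(0).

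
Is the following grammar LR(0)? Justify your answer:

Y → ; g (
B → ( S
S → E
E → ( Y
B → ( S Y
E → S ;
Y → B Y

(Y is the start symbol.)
Augment with Y' → Y and build the canonical LR(0) collection (I0 = CLOSURE({[Y' → . Y]}), then GOTO on every symbol after a dot until no new states appear). It has 14 states:
  I0: { [B → . ( S Y], [B → . ( S], [Y → . ; g (], [Y → . B Y], [Y' → . Y] }  — shift
  I1: { [B → ( . S Y], [B → ( . S], [E → . ( Y], [E → . S ;], [S → . E] }  — shift
  I2: { [Y → ; . g (] }  — shift
  I3: { [B → . ( S Y], [B → . ( S], [Y → . ; g (], [Y → . B Y], [Y → B . Y] }  — shift
  I4: { [Y' → Y .] }  — accept
  I5: { [Y → B Y .] }  — reduce
  I6: { [Y → ; g . (] }  — shift
  I7: { [Y → ; g ( .] }  — reduce
  I8: { [B → . ( S Y], [B → . ( S], [E → ( . Y], [Y → . ; g (], [Y → . B Y] }  — shift
  I9: { [S → E .] }  — reduce
  I10: { [B → ( S . Y], [B → ( S .], [B → . ( S Y], [B → . ( S], [E → S . ;], [Y → . ; g (], [Y → . B Y] }  — shift, reduce
  I11: { [E → S ; .], [Y → ; . g (] }  — shift, reduce
  I12: { [B → ( S Y .] }  — reduce
  I13: { [E → ( Y .] }  — reduce

Conflict in state I10:
  Shift-reduce conflict between [B → ( S .] and [B → . ( S]
So the grammar is NOT LR(0).

Answer: No. Shift-reduce conflict between [B → ( S .] and [B → . ( S]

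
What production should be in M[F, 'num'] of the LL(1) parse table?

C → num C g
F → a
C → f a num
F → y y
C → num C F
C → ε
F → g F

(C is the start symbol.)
To find M[F, 'num'], we find productions for F where 'num' is in the predict set (PREDICT(N → α) = (FIRST(α) \ {ε}) ∪ (FOLLOW(N) if α ⇒* ε)).

F → a: PREDICT = { 'a' }
F → y y: PREDICT = { 'y' }
F → g F: PREDICT = { 'g' }

M[F, 'num'] is empty (no production applies)

Answer: Empty (error entry)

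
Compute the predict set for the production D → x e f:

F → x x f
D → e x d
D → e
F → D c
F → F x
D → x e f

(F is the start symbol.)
PREDICT(D → x e f) = (FIRST(RHS) \ {ε}) ∪ (FOLLOW(D) if ε ∈ FIRST(RHS), i.e. RHS ⇒* ε)
FIRST(x e f) = { 'x' }
ε ∉ FIRST(x e f), so FOLLOW(D) is not added.
PREDICT(D → x e f) = { 'x' }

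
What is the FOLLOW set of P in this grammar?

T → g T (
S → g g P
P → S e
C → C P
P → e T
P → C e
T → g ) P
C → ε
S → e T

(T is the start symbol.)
To compute FOLLOW(P), find every occurrence of P on a right-hand side N → α P β: add FIRST(β) \ {ε}, and if β is empty or nullable also add FOLLOW(N). Iterate to a fixed point.

In S → g g P: P is at the end, add FOLLOW(S)
In C → C P: P is at the end, add FOLLOW(C)
In T → g ) P: P is at the end, add FOLLOW(T)

The FOLLOW sets referred to above (computed the same way, to a fixed point):
  FOLLOW(S) = { 'e' }
  FOLLOW(C) = { 'e', 'g' }
  FOLLOW(T) = { $, '(', 'e', 'g' }

Taking the union: FOLLOW(P) = { $, '(', 'e', 'g' }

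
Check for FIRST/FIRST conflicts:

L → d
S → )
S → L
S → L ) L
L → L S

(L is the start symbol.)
A FIRST/FIRST conflict occurs when two productions N → α and N → β for the same non-terminal have FIRST(α) ∩ FIRST(β) ≠ ∅ (with ε ∈ FIRST of a nullable right-hand side, so two nullable alternatives also conflict).

FIRST sets of the non-terminals at (or reachable through a nullable prefix from) the front of some alternative:
  FIRST(L) = { 'd' }

Productions for L:
  L → d: FIRST = { 'd' }
  L → L S: FIRST = { 'd' }
Productions for S:
  S → ): FIRST = { ')' }
  S → L: FIRST = { 'd' }
  S → L ) L: FIRST = { 'd' }

Conflict for L: L → d and L → L S
  Overlap: { 'd' }
Conflict for S: S → L and S → L ) L
  Overlap: { 'd' }

Answer: Yes. L → d / L → L S on { 'd' }; S → L / S → L ')' L on { 'd' }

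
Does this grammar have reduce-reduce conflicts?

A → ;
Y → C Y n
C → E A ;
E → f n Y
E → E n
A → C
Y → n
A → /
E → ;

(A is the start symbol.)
Yes — I2: [A → ; .] vs [E → ; .]

Augment with A' → A and build the canonical LR(0) collection (I0 = CLOSURE({[A' → . A]}), then GOTO on every symbol after a dot until no new states appear). It has 17 states:
  I0: { [A → . /], [A → . ;], [A → . C], [A' → . A], [C → . E A ;], [E → . ;], [E → . E n], [E → . f n Y] }  — shift
  I1: { [A → / .] }  — reduce
  I2: { [A → ; .], [E → ; .] }  — 2 reduces
  I3: { [A' → A .] }  — accept
  I4: { [A → C .] }  — reduce
  I5: { [A → . /], [A → . ;], [A → . C], [C → . E A ;], [C → E . A ;], [E → . ;], [E → . E n], [E → . f n Y], [E → E . n] }  — shift
  I6: { [E → f . n Y] }  — shift
  I7: { [C → . E A ;], [E → . ;], [E → . E n], [E → . f n Y], [E → f n . Y], [Y → . C Y n], [Y → . n] }  — shift
  I8: { [E → ; .] }  — reduce
  I9: { [C → . E A ;], [E → . ;], [E → . E n], [E → . f n Y], [Y → . C Y n], [Y → . n], [Y → C . Y n] }  — shift
  I10: { [E → f n Y .] }  — reduce
  I11: { [Y → n .] }  — reduce
  I12: { [Y → C Y . n] }  — shift
  I13: { [Y → C Y n .] }  — reduce
  I14: { [C → E A . ;] }  — shift
  I15: { [E → E n .] }  — reduce
  I16: { [C → E A ; .] }  — reduce

I2 contains complete items [A → ; .], [E → ; .] — reduce-reduce conflict.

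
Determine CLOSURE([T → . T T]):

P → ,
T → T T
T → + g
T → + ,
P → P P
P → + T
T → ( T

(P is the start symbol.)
{ [T → . ( T], [T → . + ,], [T → . + g], [T → . T T] }

To compute CLOSURE, for each item [A → α.Bβ] where B is a non-terminal, add [B → .γ] for all productions B → γ; repeat for the newly added items until nothing changes.

Start with: [T → . T T]
  [T → . T T] has the dot before T: add [T → . + g], [T → . + ,], [T → . ( T]
No further items can be added.

CLOSURE = { [T → . ( T], [T → . + ,], [T → . + g], [T → . T T] }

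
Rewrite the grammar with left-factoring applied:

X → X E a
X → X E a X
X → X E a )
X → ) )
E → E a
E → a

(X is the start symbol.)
Left-factoring transforms A → αβ₁ | αβ₂ into A → αA' and A' → β₁ | β₂
(α is the longest common prefix among the alternatives). Repeat until
no nonterminal has two alternatives with a common prefix.

Round 1: X has alternatives sharing prefix 'X E a'. Introduce X': X → X E a X'
  Add: X' → ε
  Add: X' → X
  Add: X' → )

No remaining common prefixes — done.

Resulting grammar:
X → X E a X'
X' → ε
X' → X
X' → )
X → ) )
E → E a
E → a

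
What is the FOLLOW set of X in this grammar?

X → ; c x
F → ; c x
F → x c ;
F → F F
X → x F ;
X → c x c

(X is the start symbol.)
X is the start symbol, so $ ∈ FOLLOW(X).
X does not occur on any right-hand side.

Taking the union: FOLLOW(X) = { $ }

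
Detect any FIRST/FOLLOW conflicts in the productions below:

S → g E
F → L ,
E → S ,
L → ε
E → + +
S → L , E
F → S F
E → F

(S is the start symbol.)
Nullable non-terminals: L.
L has a nullable alternative but only one production, so nothing to check.

E, F, S have no nullable alternative, so no FIRST/FOLLOW check is needed there.

No FIRST/FOLLOW conflicts found.

Answer: No FIRST/FOLLOW conflicts.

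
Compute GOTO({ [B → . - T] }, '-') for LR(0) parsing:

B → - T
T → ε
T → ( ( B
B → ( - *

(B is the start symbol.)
{ [B → - . T], [T → . ( ( B], [T → .] }

GOTO(I, '-') = CLOSURE({ [A → αX.β] : [A → α.Xβ] ∈ I, X = '-' })

Items with dot before '-', with the dot advanced:
  [B → . - T] → [B → - . T]
Closure of the advanced items:
  [B → - . T] has the dot before T: add [T → .], [T → . ( ( B]

GOTO = { [B → - . T], [T → . ( ( B], [T → .] }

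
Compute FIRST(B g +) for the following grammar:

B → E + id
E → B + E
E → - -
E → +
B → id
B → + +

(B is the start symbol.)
{ '+', '-', 'id' }

FIRST sets of the non-terminals involved (from the grammar, by fixed-point iteration):
  FIRST(B) = { '+', '-', 'id' }

To compute FIRST(B g +), process the symbols left to right:
Symbol B is a non-terminal. Add FIRST(B) \ {ε} = { '+', '-', 'id' }
B is not nullable (ε ∉ FIRST(B)), so stop here.
FIRST(B g +) = { '+', '-', 'id' }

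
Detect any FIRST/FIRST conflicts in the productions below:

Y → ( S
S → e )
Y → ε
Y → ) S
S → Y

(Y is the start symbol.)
FIRST sets of the non-terminals at (or reachable through a nullable prefix from) the front of some alternative:
  FIRST(Y) = { '(', ')', ε }

Productions for Y:
  Y → ( S: FIRST = { '(' }
  Y → ε: FIRST = { ε }
  Y → ) S: FIRST = { ')' }
Productions for S:
  S → e ): FIRST = { 'e' }
  S → Y: FIRST = { '(', ')', ε }

All alternatives of each non-terminal have pairwise disjoint FIRST sets.

Answer: No FIRST/FIRST conflicts.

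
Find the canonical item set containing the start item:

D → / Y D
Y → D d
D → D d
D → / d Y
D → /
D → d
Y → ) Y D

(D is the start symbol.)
First, augment the grammar with D' → D
I₀ = CLOSURE({ [D' → . D] }):
  [D' → . D] has the dot before D: add [D → . / Y D], [D → . D d], [D → . / d Y], [D → . /], [D → . d]
No further items can be added.

I₀ = { [D → . / Y D], [D → . / d Y], [D → . /], [D → . D d], [D → . d], [D' → . D] }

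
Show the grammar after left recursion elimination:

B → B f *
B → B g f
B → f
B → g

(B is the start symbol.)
B is directly left-recursive. The standard transformation for
  A → A α₁ | ... | A α_m | β₁ | ... | β_n
is
  A  → β₁ A' | ... | β_n A'
  A' → α₁ A' | ... | α_m A' | ε

B → f becomes B → f B'
B → g becomes B → g B'
B → B f * becomes B' → f * B'
B → B g f becomes B' → g f B'
Add B' → ε

Resulting grammar:
B → f B'
B → g B'
B' → f * B'
B' → g f B'
B' → ε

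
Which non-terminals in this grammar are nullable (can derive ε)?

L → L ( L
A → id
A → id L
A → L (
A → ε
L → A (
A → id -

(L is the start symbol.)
{ 'A' }

ε-productions: A → ε
So A is immediately nullable.
No further non-terminal can be added: every production for the remaining non-terminals contains a terminal or a non-nullable non-terminal.
Nullable = { 'A' }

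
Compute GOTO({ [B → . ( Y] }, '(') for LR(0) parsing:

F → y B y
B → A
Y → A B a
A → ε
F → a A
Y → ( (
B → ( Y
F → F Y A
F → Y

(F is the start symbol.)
GOTO(I, '(') = CLOSURE({ [A → αX.β] : [A → α.Xβ] ∈ I, X = '(' })

Items with dot before '(', with the dot advanced:
  [B → . ( Y] → [B → ( . Y]
Closure of the advanced items:
  [B → ( . Y] has the dot before Y: add [Y → . A B a], [Y → . ( (]
  [Y → . A B a] has the dot before A: add [A → .]

GOTO = { [A → .], [B → ( . Y], [Y → . ( (], [Y → . A B a] }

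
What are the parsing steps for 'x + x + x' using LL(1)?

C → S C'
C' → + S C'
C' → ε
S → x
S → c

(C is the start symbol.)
LL(1) parsing maintains a stack (initially the start symbol over $) and the input. At each step: if the stack top is a terminal, match it against the current input token; if it is a non-terminal N, replace it with the RHS of M[N, lookahead] (the unique production whose predict set contains the lookahead).

Stack is shown with the top on the left.

Stack     Input        Action
-----------------------------
C $       x + x + x $  output C → S C'
S C' $    x + x + x $  output S → x
x C' $    x + x + x $  match 'x'
C' $      + x + x $    output C' → + S C'
+ S C' $  + x + x $    match '+'
S C' $    x + x $      output S → x
x C' $    x + x $      match 'x'
C' $      + x $        output C' → + S C'
+ S C' $  + x $        match '+'
S C' $    x $          output S → x
x C' $    x $          match 'x'
C' $      $            output C' → ε
$         $            accept

The string is accepted.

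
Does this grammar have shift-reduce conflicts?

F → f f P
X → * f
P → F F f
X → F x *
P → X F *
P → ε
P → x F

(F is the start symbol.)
A shift-reduce conflict occurs when an LR(0) state has both:
  - a complete (reduce) item [A → α .] (dot at the end), and
  - a shift item [B → β . c γ] (dot before a terminal).

Augment with F' → F and build the canonical LR(0) collection (I0 = CLOSURE({[F' → . F]}), then GOTO on every symbol after a dot until no new states appear). It has 17 states:
  I0: { [F → . f f P], [F' → . F] }  — shift
  I1: { [F' → F .] }  — accept
  I2: { [F → f . f P] }  — shift
  I3: { [F → . f f P], [F → f f . P], [P → . F F f], [P → . X F *], [P → . x F], [P → .], [X → . * f], [X → . F x *] }  — shift, reduce
  I4: { [X → * . f] }  — shift
  I5: { [F → . f f P], [P → F . F f], [X → F . x *] }  — shift
  I6: { [F → f f P .] }  — reduce
  I7: { [F → . f f P], [P → X . F *] }  — shift
  I8: { [F → . f f P], [P → x . F] }  — shift
  I9: { [P → x F .] }  — reduce
  I10: { [P → X F . *] }  — shift
  I11: { [P → X F * .] }  — reduce
  I12: { [P → F F . f] }  — shift
  I13: { [X → F x . *] }  — shift
  I14: { [X → F x * .] }  — reduce
  I15: { [P → F F f .] }  — reduce
  I16: { [X → * f .] }  — reduce

I3 contains reduce item [P → .] and shift items [F → . f f P], [P → . x F], [X → . * f] — shift-reduce conflict.

Answer: Yes — I3: [P → .] vs [F → . f f P]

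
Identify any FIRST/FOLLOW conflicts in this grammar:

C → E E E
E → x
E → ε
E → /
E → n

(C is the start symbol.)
Yes. E → x with FOLLOW(E) on { 'x' }; E → '/' with FOLLOW(E) on { '/' }; E → n with FOLLOW(E) on { 'n' }

A FIRST/FOLLOW conflict occurs when a non-terminal N has a nullable alternative N → β (β ⇒* ε) and another alternative N → α with FIRST(α) ∩ FOLLOW(N) ≠ ∅: on such a lookahead the parser cannot decide between expanding α and letting N vanish via β.

Nullable non-terminals: C, E.
C has a nullable alternative but only one production, so nothing to check.

E: nullable alternative(s) E → ε; FOLLOW(E) = { $, '/', 'n', 'x' }
  E → x: FIRST \ {ε} = { 'x' } — overlaps FOLLOW(E) on { 'x' }: CONFLICT
  E → ε: FIRST \ {ε} = { } — this is the only nullable alternative, skip
  E → /: FIRST \ {ε} = { '/' } — overlaps FOLLOW(E) on { '/' }: CONFLICT
  E → n: FIRST \ {ε} = { 'n' } — overlaps FOLLOW(E) on { 'n' }: CONFLICT

So the grammar has 3 FIRST/FOLLOW conflicts (marked CONFLICT above).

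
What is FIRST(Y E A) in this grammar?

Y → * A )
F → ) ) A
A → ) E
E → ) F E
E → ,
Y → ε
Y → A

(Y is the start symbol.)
{ ')', '*', ',' }

FIRST sets of the non-terminals involved (from the grammar, by fixed-point iteration):
  FIRST(Y) = { ')', '*', ε }
  FIRST(E) = { ')', ',' }

To compute FIRST(Y E A), process the symbols left to right:
Symbol Y is a non-terminal. Add FIRST(Y) \ {ε} = { ')', '*' }
Y is nullable (ε ∈ FIRST(Y)), continue to the next symbol.
Symbol E is a non-terminal. Add FIRST(E) \ {ε} = { ')', ',' }
E is not nullable (ε ∉ FIRST(E)), so stop here.
FIRST(Y E A) = { ')', '*', ',' }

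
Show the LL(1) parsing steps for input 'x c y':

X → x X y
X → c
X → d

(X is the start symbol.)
Stack is shown with the top on the left.

Stack    Input    Action
------------------------
X $      x c y $  output X → x X y
x X y $  x c y $  match 'x'
X y $    c y $    output X → c
c y $    c y $    match 'c'
y $      y $      match 'y'
$        $        accept

The string is accepted.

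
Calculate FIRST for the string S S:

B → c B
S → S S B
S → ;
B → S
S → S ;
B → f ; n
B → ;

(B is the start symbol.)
FIRST sets of the non-terminals involved (from the grammar, by fixed-point iteration):
  FIRST(S) = { ';' }

To compute FIRST(S S), process the symbols left to right:
Symbol S is a non-terminal. Add FIRST(S) \ {ε} = { ';' }
S is not nullable (ε ∉ FIRST(S)), so stop here.
FIRST(S S) = { ';' }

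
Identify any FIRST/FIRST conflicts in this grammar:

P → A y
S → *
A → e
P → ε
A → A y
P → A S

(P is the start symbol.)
Yes. P → A y / P → A S on { 'e' }; A → e / A → A y on { 'e' }

A FIRST/FIRST conflict occurs when two productions N → α and N → β for the same non-terminal have FIRST(α) ∩ FIRST(β) ≠ ∅ (with ε ∈ FIRST of a nullable right-hand side, so two nullable alternatives also conflict).

FIRST sets of the non-terminals at (or reachable through a nullable prefix from) the front of some alternative:
  FIRST(A) = { 'e' }

Productions for P:
  P → A y: FIRST = { 'e' }
  P → ε: FIRST = { ε }
  P → A S: FIRST = { 'e' }
Productions for A:
  A → e: FIRST = { 'e' }
  A → A y: FIRST = { 'e' }
S has only one production, so no FIRST/FIRST conflict is possible there.

Conflict for P: P → A y and P → A S
  Overlap: { 'e' }
Conflict for A: A → e and A → A y
  Overlap: { 'e' }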